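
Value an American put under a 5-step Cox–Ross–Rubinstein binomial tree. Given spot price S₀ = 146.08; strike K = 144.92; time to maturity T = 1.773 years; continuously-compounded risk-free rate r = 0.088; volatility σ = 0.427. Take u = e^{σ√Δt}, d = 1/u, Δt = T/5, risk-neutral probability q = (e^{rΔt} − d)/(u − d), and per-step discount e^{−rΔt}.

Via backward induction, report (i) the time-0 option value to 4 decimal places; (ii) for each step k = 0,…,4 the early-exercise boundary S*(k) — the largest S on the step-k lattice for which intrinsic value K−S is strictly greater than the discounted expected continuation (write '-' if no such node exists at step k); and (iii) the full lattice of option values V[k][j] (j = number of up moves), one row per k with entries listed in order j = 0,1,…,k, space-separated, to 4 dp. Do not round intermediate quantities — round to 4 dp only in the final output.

params: Δt=0.35460 u=1.28952 d=0.77548 q=0.49843 e^(-rΔt)=0.96928
t_5 payoffs: 103.9517 76.7952 31.6377 0.0000 0.0000 0.0000
t_4: node(4,0) S=52.8295 payoff=92.0905 vs cont=87.6381 → 92.0905 [stop]  node(4,1) S=87.8483 payoff=57.0717 vs cont=52.6193 → 57.0717 [stop]  node(4,2) S=146.0800 payoff=0.0000 vs cont=15.3808 → 15.3808 [wait]  node(4,3) S=242.9114 payoff=0.0000 vs cont=0.0000 → 0.0000 [wait]  node(4,4) S=403.9291 payoff=0.0000 vs cont=0.0000 → 0.0000 [wait]  ⇒ S*(4)=87.8483
t_3: node(3,0) S=68.1248 payoff=76.7952 vs cont=72.3429 → 76.7952 [stop]  node(3,1) S=113.2823 payoff=31.6377 vs cont=35.1765 → 35.1765 [wait]  node(3,2) S=188.3733 payoff=0.0000 vs cont=7.4775 → 7.4775 [wait]  node(3,3) S=313.2395 payoff=0.0000 vs cont=0.0000 → 0.0000 [wait]  ⇒ S*(3)=68.1248
t_2: node(2,0) S=87.8483 payoff=57.0717 vs cont=54.3290 → 57.0717 [stop]  node(2,1) S=146.0800 payoff=0.0000 vs cont=20.7138 → 20.7138 [wait]  node(2,2) S=242.9114 payoff=0.0000 vs cont=3.6352 → 3.6352 [wait]  ⇒ S*(2)=87.8483
t_1: node(1,0) S=113.2823 payoff=31.6377 vs cont=37.7530 → 37.7530 [wait]  node(1,1) S=188.3733 payoff=0.0000 vs cont=11.8264 → 11.8264 [wait]  ⇒ S*(1)=-
t_0: node(0,0) S=146.0800 payoff=0.0000 vs cont=24.0674 → 24.0674 [wait]  ⇒ S*(0)=-

price = 24.0674
boundary = - - 87.8483 68.1248 87.8483
tree:
24.0674
37.7530 11.8264
57.0717 20.7138 3.6352
76.7952 35.1765 7.4775 0.0000
92.0905 57.0717 15.3808 0.0000 0.0000
103.9517 76.7952 31.6377 0.0000 0.0000 0.0000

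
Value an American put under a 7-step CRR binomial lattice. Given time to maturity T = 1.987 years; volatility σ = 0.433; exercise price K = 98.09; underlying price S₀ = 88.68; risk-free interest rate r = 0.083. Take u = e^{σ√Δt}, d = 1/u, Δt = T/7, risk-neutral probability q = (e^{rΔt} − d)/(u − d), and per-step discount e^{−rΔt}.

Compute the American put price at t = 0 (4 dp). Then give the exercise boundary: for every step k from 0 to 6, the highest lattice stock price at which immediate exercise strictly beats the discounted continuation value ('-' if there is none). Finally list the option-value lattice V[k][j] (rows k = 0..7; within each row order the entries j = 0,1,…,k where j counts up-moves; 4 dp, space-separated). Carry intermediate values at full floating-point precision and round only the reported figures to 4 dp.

price = 20.7911
boundary = - - 55.9045 44.3871 55.9045 70.4103 55.9045
tree:
20.7911
30.1046 12.2474
42.1855 19.1734 5.7386
53.7029 29.0316 9.9932 1.6540
62.8474 42.1855 16.9487 3.3454 0.0000
70.1080 53.7029 27.6797 6.7663 0.0000 0.0000
75.8728 62.8474 42.1855 13.6853 0.0000 0.0000 0.0000
80.4500 70.1080 53.7029 27.6797 0.0000 0.0000 0.0000 0.0000

Δt=0.28386  u=1.25947  d=0.79398  q=0.49379  discount=0.97672
step 7 (expiry): payoffs max(K−S,0) = 80.4500 70.1080 53.7029 27.6797 0.0000 0.0000 0.0000 0.0000
step 6: (k=6,j=0): S=22.2172, (K−S)⁺=75.8728, hold=73.5888 ⇒ V=75.8728 exercise | (k=6,j=1): S=35.2426, (K−S)⁺=62.8474, hold=60.5634 ⇒ V=62.8474 exercise | (k=6,j=2): S=55.9045, (K−S)⁺=42.1855, hold=39.9015 ⇒ V=42.1855 exercise | (k=6,j=3): S=88.6800, (K−S)⁺=9.4100, hold=13.6853 ⇒ V=13.6853 continue | (k=6,j=4): S=140.6710, (K−S)⁺=0.0000, hold=0.0000 ⇒ V=0.0000 continue | (k=6,j=5): S=223.1432, (K−S)⁺=0.0000, hold=0.0000 ⇒ V=0.0000 continue | (k=6,j=6): S=353.9668, (K−S)⁺=0.0000, hold=0.0000 ⇒ V=0.0000 continue  boundary S*=55.9045
step 5: (k=5,j=0): S=27.9820, (K−S)⁺=70.1080, hold=67.8240 ⇒ V=70.1080 exercise | (k=5,j=1): S=44.3871, (K−S)⁺=53.7029, hold=51.4188 ⇒ V=53.7029 exercise | (k=5,j=2): S=70.4103, (K−S)⁺=27.6797, hold=27.4577 ⇒ V=27.6797 exercise | (k=5,j=3): S=111.6902, (K−S)⁺=0.0000, hold=6.7663 ⇒ V=6.7663 continue | (k=5,j=4): S=177.1716, (K−S)⁺=0.0000, hold=0.0000 ⇒ V=0.0000 continue | (k=5,j=5): S=281.0432, (K−S)⁺=0.0000, hold=0.0000 ⇒ V=0.0000 continue  boundary S*=70.4103
step 4: (k=4,j=0): S=35.2426, (K−S)⁺=62.8474, hold=60.5634 ⇒ V=62.8474 exercise | (k=4,j=1): S=55.9045, (K−S)⁺=42.1855, hold=39.9015 ⇒ V=42.1855 exercise | (k=4,j=2): S=88.6800, (K−S)⁺=9.4100, hold=16.9487 ⇒ V=16.9487 continue | (k=4,j=3): S=140.6710, (K−S)⁺=0.0000, hold=3.3454 ⇒ V=3.3454 continue | (k=4,j=4): S=223.1432, (K−S)⁺=0.0000, hold=0.0000 ⇒ V=0.0000 continue  boundary S*=55.9045
step 3: (k=3,j=0): S=44.3871, (K−S)⁺=53.7029, hold=51.4188 ⇒ V=53.7029 exercise | (k=3,j=1): S=70.4103, (K−S)⁺=27.6797, hold=29.0316 ⇒ V=29.0316 continue | (k=3,j=2): S=111.6902, (K−S)⁺=0.0000, hold=9.9932 ⇒ V=9.9932 continue | (k=3,j=3): S=177.1716, (K−S)⁺=0.0000, hold=1.6540 ⇒ V=1.6540 continue  boundary S*=44.3871
step 2: (k=2,j=0): S=55.9045, (K−S)⁺=42.1855, hold=40.5535 ⇒ V=42.1855 exercise | (k=2,j=1): S=88.6800, (K−S)⁺=9.4100, hold=19.1734 ⇒ V=19.1734 continue | (k=2,j=2): S=140.6710, (K−S)⁺=0.0000, hold=5.7386 ⇒ V=5.7386 continue  boundary S*=55.9045
step 1: (k=1,j=0): S=70.4103, (K−S)⁺=27.6797, hold=30.1046 ⇒ V=30.1046 continue | (k=1,j=1): S=111.6902, (K−S)⁺=0.0000, hold=12.2474 ⇒ V=12.2474 continue  boundary S*=-
step 0: (k=0,j=0): S=88.6800, (K−S)⁺=9.4100, hold=20.7911 ⇒ V=20.7911 continue  boundary S*=-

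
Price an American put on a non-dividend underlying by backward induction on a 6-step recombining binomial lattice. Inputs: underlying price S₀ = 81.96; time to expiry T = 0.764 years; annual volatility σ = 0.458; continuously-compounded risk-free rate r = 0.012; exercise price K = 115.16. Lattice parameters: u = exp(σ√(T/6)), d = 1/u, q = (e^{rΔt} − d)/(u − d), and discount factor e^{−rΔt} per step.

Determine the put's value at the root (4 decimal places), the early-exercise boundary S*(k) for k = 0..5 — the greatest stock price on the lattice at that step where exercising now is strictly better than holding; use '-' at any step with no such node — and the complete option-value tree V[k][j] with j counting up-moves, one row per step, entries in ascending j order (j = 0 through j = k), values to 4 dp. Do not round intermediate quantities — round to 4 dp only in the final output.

Δt=0.12733, u=1.17755, d=0.84922, q=0.46389, disc=e^(-rΔt)=0.99847
k=6 terminal: V=max(K-S,0) → 84.4177 72.5323 56.0519 33.2000 1.5133 0.0000 0.0000
k=5: j=0 S=36.2005 intr=78.9595 cont=78.7837 V=78.9595[EX]; j=1 S=50.1960 intr=64.9640 cont=64.7881 V=64.9640[EX]; j=2 S=69.6024 intr=45.5576 cont=45.3817 V=45.5576[EX]; j=3 S=96.5116 intr=18.6484 cont=18.4726 V=18.6484[EX]; j=4 S=133.8242 intr=0.0000 cont=0.8100 V=0.8100[hold]; j=5 S=185.5622 intr=0.0000 cont=0.0000 V=0.0000[hold]  S*(5)=96.5116
k=4: j=0 S=42.6277 intr=72.5323 cont=72.3565 V=72.5323[EX]; j=1 S=59.1081 intr=56.0519 cont=55.8761 V=56.0519[EX]; j=2 S=81.9600 intr=33.2000 cont=33.0242 V=33.2000[EX]; j=3 S=113.6467 intr=1.5133 cont=10.3575 V=10.3575[hold]; j=4 S=157.5840 intr=0.0000 cont=0.4336 V=0.4336[hold]  S*(4)=81.9600
k=3: j=0 S=50.1960 intr=64.9640 cont=64.7881 V=64.9640[EX]; j=1 S=69.6024 intr=45.5576 cont=45.3817 V=45.5576[EX]; j=2 S=96.5116 intr=18.6484 cont=22.5691 V=22.5691[hold]; j=3 S=133.8242 intr=0.0000 cont=5.7451 V=5.7451[hold]  S*(3)=69.6024
k=2: j=0 S=59.1081 intr=56.0519 cont=55.8761 V=56.0519[EX]; j=1 S=81.9600 intr=33.2000 cont=34.8402 V=34.8402[hold]; j=2 S=113.6467 intr=1.5133 cont=14.7421 V=14.7421[hold]  S*(2)=59.1081
k=1: j=0 S=69.6024 intr=45.5576 cont=46.1414 V=46.1414[hold]; j=1 S=96.5116 intr=18.6484 cont=25.4779 V=25.4779[hold]  S*(1)=-
k=0: j=0 S=81.9600 intr=33.2000 cont=36.5000 V=36.5000[hold]  S*(0)=-

price = 36.5000
boundary = - - 59.1081 69.6024 81.9600 96.5116
tree:
36.5000
46.1414 25.4779
56.0519 34.8402 14.7421
64.9640 45.5576 22.5691 5.7451
72.5323 56.0519 33.2000 10.3575 0.4336
78.9595 64.9640 45.5576 18.6484 0.8100 0.0000
84.4177 72.5323 56.0519 33.2000 1.5133 0.0000 0.0000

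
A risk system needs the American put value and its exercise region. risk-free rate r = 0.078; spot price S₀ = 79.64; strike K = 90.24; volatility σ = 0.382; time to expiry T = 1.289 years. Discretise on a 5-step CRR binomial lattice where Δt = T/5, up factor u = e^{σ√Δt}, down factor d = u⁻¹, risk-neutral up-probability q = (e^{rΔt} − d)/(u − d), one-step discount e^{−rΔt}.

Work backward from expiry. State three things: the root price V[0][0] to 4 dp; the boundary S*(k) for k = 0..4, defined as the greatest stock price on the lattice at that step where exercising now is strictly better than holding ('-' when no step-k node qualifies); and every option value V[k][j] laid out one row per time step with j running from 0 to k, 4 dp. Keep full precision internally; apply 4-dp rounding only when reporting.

price = 16.3966
boundary = - - 54.0334 65.5990 54.0334
tree:
16.3966
24.9497 8.6303
36.2066 14.8642 2.8360
45.7330 24.6410 5.8302 0.0000
53.5799 36.2066 11.9860 0.0000 0.0000
60.0433 45.7330 24.6410 0.0000 0.0000 0.0000

Δt=0.25780, u=1.21404, d=0.82369, q=0.50370, disc=e^(-rΔt)=0.98009
k=5 terminal: V=max(K-S,0) → 60.0433 45.7330 24.6410 0.0000 0.0000 0.0000
k=4: j=0 S=36.6601 intr=53.5799 cont=51.7834 V=53.5799[EX]; j=1 S=54.0334 intr=36.2066 cont=34.4101 V=36.2066[EX]; j=2 S=79.6400 intr=10.6000 cont=11.9860 V=11.9860[hold]; j=3 S=117.3816 intr=0.0000 cont=0.0000 V=0.0000[hold]; j=4 S=173.0090 intr=0.0000 cont=0.0000 V=0.0000[hold]  S*(4)=54.0334
k=3: j=0 S=44.5070 intr=45.7330 cont=43.9365 V=45.7330[EX]; j=1 S=65.5990 intr=24.6410 cont=23.5288 V=24.6410[EX]; j=2 S=96.6864 intr=0.0000 cont=5.8302 V=5.8302[hold]; j=3 S=142.5064 intr=0.0000 cont=0.0000 V=0.0000[hold]  S*(3)=65.5990
k=2: j=0 S=54.0334 intr=36.2066 cont=34.4101 V=36.2066[EX]; j=1 S=79.6400 intr=10.6000 cont=14.8642 V=14.8642[hold]; j=2 S=117.3816 intr=0.0000 cont=2.8360 V=2.8360[hold]  S*(2)=54.0334
k=1: j=0 S=65.5990 intr=24.6410 cont=24.9497 V=24.9497[hold]; j=1 S=96.6864 intr=0.0000 cont=8.6303 V=8.6303[hold]  S*(1)=-
k=0: j=0 S=79.6400 intr=10.6000 cont=16.3966 V=16.3966[hold]  S*(0)=-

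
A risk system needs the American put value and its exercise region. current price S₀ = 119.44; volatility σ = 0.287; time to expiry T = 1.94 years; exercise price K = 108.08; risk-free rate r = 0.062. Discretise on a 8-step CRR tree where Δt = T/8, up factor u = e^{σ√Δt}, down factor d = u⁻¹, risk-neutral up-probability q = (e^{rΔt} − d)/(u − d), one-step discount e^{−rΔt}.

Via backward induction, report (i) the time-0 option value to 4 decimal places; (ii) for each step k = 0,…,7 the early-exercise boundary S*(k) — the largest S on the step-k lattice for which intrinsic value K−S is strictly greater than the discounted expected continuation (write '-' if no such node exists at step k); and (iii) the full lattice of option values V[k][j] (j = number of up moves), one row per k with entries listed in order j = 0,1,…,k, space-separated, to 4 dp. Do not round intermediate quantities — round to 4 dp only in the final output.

price = 8.8342
boundary = - - - 78.1649 67.8629 78.1649 67.8629 78.1649
tree:
8.8342
13.6900 4.5766
20.5904 7.6731 1.8308
29.9151 12.5206 3.3893 0.4349
40.2171 19.7589 6.1551 0.9163 0.0000
49.1613 29.9151 10.8915 1.9303 0.0000 0.0000
56.9267 40.2171 18.5726 4.0667 0.0000 0.0000 0.0000
63.6686 49.1613 29.9151 8.5674 0.0000 0.0000 0.0000 0.0000
69.5219 56.9267 40.2171 18.0492 0.0000 0.0000 0.0000 0.0000 0.0000

Δt=0.24250  u=1.15181  d=0.86820  q=0.51814  discount=0.98508
step 8 (expiry): payoffs max(K−S,0) = 69.5219 56.9267 40.2171 18.0492 0.0000 0.0000 0.0000 0.0000 0.0000
step 7: (k=7,j=0): S=44.4114, (K−S)⁺=63.6686, hold=62.0558 ⇒ V=63.6686 exercise | (k=7,j=1): S=58.9187, (K−S)⁺=49.1613, hold=47.5485 ⇒ V=49.1613 exercise | (k=7,j=2): S=78.1649, (K−S)⁺=29.9151, hold=28.3023 ⇒ V=29.9151 exercise | (k=7,j=3): S=103.6980, (K−S)⁺=4.3820, hold=8.5674 ⇒ V=8.5674 continue | (k=7,j=4): S=137.5717, (K−S)⁺=0.0000, hold=0.0000 ⇒ V=0.0000 continue | (k=7,j=5): S=182.5105, (K−S)⁺=0.0000, hold=0.0000 ⇒ V=0.0000 continue | (k=7,j=6): S=242.1288, (K−S)⁺=0.0000, hold=0.0000 ⇒ V=0.0000 continue | (k=7,j=7): S=321.2218, (K−S)⁺=0.0000, hold=0.0000 ⇒ V=0.0000 continue  boundary S*=78.1649
step 6: (k=6,j=0): S=51.1533, (K−S)⁺=56.9267, hold=55.3138 ⇒ V=56.9267 exercise | (k=6,j=1): S=67.8629, (K−S)⁺=40.2171, hold=38.6043 ⇒ V=40.2171 exercise | (k=6,j=2): S=90.0308, (K−S)⁺=18.0492, hold=18.5726 ⇒ V=18.5726 continue | (k=6,j=3): S=119.4400, (K−S)⁺=0.0000, hold=4.0667 ⇒ V=4.0667 continue | (k=6,j=4): S=158.4559, (K−S)⁺=0.0000, hold=0.0000 ⇒ V=0.0000 continue | (k=6,j=5): S=210.2166, (K−S)⁺=0.0000, hold=0.0000 ⇒ V=0.0000 continue | (k=6,j=6): S=278.8854, (K−S)⁺=0.0000, hold=0.0000 ⇒ V=0.0000 continue  boundary S*=67.8629
step 5: (k=5,j=0): S=58.9187, (K−S)⁺=49.1613, hold=47.5485 ⇒ V=49.1613 exercise | (k=5,j=1): S=78.1649, (K−S)⁺=29.9151, hold=28.5694 ⇒ V=29.9151 exercise | (k=5,j=2): S=103.6980, (K−S)⁺=4.3820, hold=10.8915 ⇒ V=10.8915 continue | (k=5,j=3): S=137.5717, (K−S)⁺=0.0000, hold=1.9303 ⇒ V=1.9303 continue | (k=5,j=4): S=182.5105, (K−S)⁺=0.0000, hold=0.0000 ⇒ V=0.0000 continue | (k=5,j=5): S=242.1288, (K−S)⁺=0.0000, hold=0.0000 ⇒ V=0.0000 continue  boundary S*=78.1649
step 4: (k=4,j=0): S=67.8629, (K−S)⁺=40.2171, hold=38.6043 ⇒ V=40.2171 exercise | (k=4,j=1): S=90.0308, (K−S)⁺=18.0492, hold=19.7589 ⇒ V=19.7589 continue | (k=4,j=2): S=119.4400, (K−S)⁺=0.0000, hold=6.1551 ⇒ V=6.1551 continue | (k=4,j=3): S=158.4559, (K−S)⁺=0.0000, hold=0.9163 ⇒ V=0.9163 continue | (k=4,j=4): S=210.2166, (K−S)⁺=0.0000, hold=0.0000 ⇒ V=0.0000 continue  boundary S*=67.8629
step 3: (k=3,j=0): S=78.1649, (K−S)⁺=29.9151, hold=29.1749 ⇒ V=29.9151 exercise | (k=3,j=1): S=103.6980, (K−S)⁺=4.3820, hold=12.5206 ⇒ V=12.5206 continue | (k=3,j=2): S=137.5717, (K−S)⁺=0.0000, hold=3.3893 ⇒ V=3.3893 continue | (k=3,j=3): S=182.5105, (K−S)⁺=0.0000, hold=0.4349 ⇒ V=0.4349 continue  boundary S*=78.1649
step 2: (k=2,j=0): S=90.0308, (K−S)⁺=18.0492, hold=20.5904 ⇒ V=20.5904 continue | (k=2,j=1): S=119.4400, (K−S)⁺=0.0000, hold=7.6731 ⇒ V=7.6731 continue | (k=2,j=2): S=158.4559, (K−S)⁺=0.0000, hold=1.8308 ⇒ V=1.8308 continue  boundary S*=-
step 1: (k=1,j=0): S=103.6980, (K−S)⁺=4.3820, hold=13.6900 ⇒ V=13.6900 continue | (k=1,j=1): S=137.5717, (K−S)⁺=0.0000, hold=4.5766 ⇒ V=4.5766 continue  boundary S*=-
step 0: (k=0,j=0): S=119.4400, (K−S)⁺=0.0000, hold=8.8342 ⇒ V=8.8342 continue  boundary S*=-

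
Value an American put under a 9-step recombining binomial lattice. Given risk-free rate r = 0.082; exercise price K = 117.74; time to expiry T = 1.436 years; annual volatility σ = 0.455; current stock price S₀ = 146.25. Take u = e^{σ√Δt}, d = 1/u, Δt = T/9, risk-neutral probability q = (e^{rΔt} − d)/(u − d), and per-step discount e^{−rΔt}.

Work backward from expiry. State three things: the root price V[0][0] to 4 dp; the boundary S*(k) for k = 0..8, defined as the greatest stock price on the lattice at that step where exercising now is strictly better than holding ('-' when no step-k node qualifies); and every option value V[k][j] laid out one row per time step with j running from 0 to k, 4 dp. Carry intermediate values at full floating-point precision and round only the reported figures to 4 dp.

params: Δt=0.15956 u=1.19931 d=0.83381 q=0.49072 e^(-rΔt)=0.98700
t_9 payoffs: 89.2488 76.7598 58.7963 32.9586 0.0000 0.0000 0.0000 0.0000 0.0000 0.0000
t_8: node(8,0) S=34.1698 payoff=83.5702 vs cont=82.0398 → 83.5702 [stop]  node(8,1) S=49.1480 payoff=68.5920 vs cont=67.0616 → 68.5920 [stop]  node(8,2) S=70.6918 payoff=47.0482 vs cont=45.5178 → 47.0482 [stop]  node(8,3) S=101.6793 payoff=16.0607 vs cont=16.5670 → 16.5670 [wait]  node(8,4) S=146.2500 payoff=0.0000 vs cont=0.0000 → 0.0000 [wait]  node(8,5) S=210.3582 payoff=0.0000 vs cont=0.0000 → 0.0000 [wait]  node(8,6) S=302.5679 payoff=0.0000 vs cont=0.0000 → 0.0000 [wait]  node(8,7) S=435.1974 payoff=0.0000 vs cont=0.0000 → 0.0000 [wait]  node(8,8) S=625.9646 payoff=0.0000 vs cont=0.0000 → 0.0000 [wait]  ⇒ S*(8)=70.6918
t_7: node(7,0) S=40.9802 payoff=76.7598 vs cont=75.2294 → 76.7598 [stop]  node(7,1) S=58.9437 payoff=58.7963 vs cont=57.2659 → 58.7963 [stop]  node(7,2) S=84.7814 payoff=32.9586 vs cont=31.6734 → 32.9586 [stop]  node(7,3) S=121.9450 payoff=0.0000 vs cont=8.3276 → 8.3276 [wait]  node(7,4) S=175.3992 payoff=0.0000 vs cont=0.0000 → 0.0000 [wait]  node(7,5) S=252.2848 payoff=0.0000 vs cont=0.0000 → 0.0000 [wait]  node(7,6) S=362.8729 payoff=0.0000 vs cont=0.0000 → 0.0000 [wait]  node(7,7) S=521.9370 payoff=0.0000 vs cont=0.0000 → 0.0000 [wait]  ⇒ S*(7)=84.7814
t_6: node(6,0) S=49.1480 payoff=68.5920 vs cont=67.0616 → 68.5920 [stop]  node(6,1) S=70.6918 payoff=47.0482 vs cont=45.5178 → 47.0482 [stop]  node(6,2) S=101.6793 payoff=16.0607 vs cont=20.6004 → 20.6004 [wait]  node(6,3) S=146.2500 payoff=0.0000 vs cont=4.1859 → 4.1859 [wait]  node(6,4) S=210.3582 payoff=0.0000 vs cont=0.0000 → 0.0000 [wait]  node(6,5) S=302.5679 payoff=0.0000 vs cont=0.0000 → 0.0000 [wait]  node(6,6) S=435.1974 payoff=0.0000 vs cont=0.0000 → 0.0000 [wait]  ⇒ S*(6)=70.6918
t_5: node(5,0) S=58.9437 payoff=58.7963 vs cont=57.2659 → 58.7963 [stop]  node(5,1) S=84.7814 payoff=32.9586 vs cont=33.6269 → 33.6269 [wait]  node(5,2) S=121.9450 payoff=0.0000 vs cont=12.3824 → 12.3824 [wait]  node(5,3) S=175.3992 payoff=0.0000 vs cont=2.1041 → 2.1041 [wait]  node(5,4) S=252.2848 payoff=0.0000 vs cont=0.0000 → 0.0000 [wait]  node(5,5) S=362.8729 payoff=0.0000 vs cont=0.0000 → 0.0000 [wait]  ⇒ S*(5)=58.9437
t_4: node(4,0) S=70.6918 payoff=47.0482 vs cont=45.8415 → 47.0482 [stop]  node(4,1) S=101.6793 payoff=16.0607 vs cont=22.9002 → 22.9002 [wait]  node(4,2) S=146.2500 payoff=0.0000 vs cont=7.2433 → 7.2433 [wait]  node(4,3) S=210.3582 payoff=0.0000 vs cont=1.0577 → 1.0577 [wait]  node(4,4) S=302.5679 payoff=0.0000 vs cont=0.0000 → 0.0000 [wait]  ⇒ S*(4)=70.6918
t_3: node(3,0) S=84.7814 payoff=32.9586 vs cont=34.7408 → 34.7408 [wait]  node(3,1) S=121.9450 payoff=0.0000 vs cont=15.0193 → 15.0193 [wait]  node(3,2) S=175.3992 payoff=0.0000 vs cont=4.1532 → 4.1532 [wait]  node(3,3) S=252.2848 payoff=0.0000 vs cont=0.5316 → 0.5316 [wait]  ⇒ S*(3)=-
t_2: node(2,0) S=101.6793 payoff=16.0607 vs cont=24.7373 → 24.7373 [wait]  node(2,1) S=146.2500 payoff=0.0000 vs cont=9.5611 → 9.5611 [wait]  node(2,2) S=210.3582 payoff=0.0000 vs cont=2.3451 → 2.3451 [wait]  ⇒ S*(2)=-
t_1: node(1,0) S=121.9450 payoff=0.0000 vs cont=17.0653 → 17.0653 [wait]  node(1,1) S=175.3992 payoff=0.0000 vs cont=5.9418 → 5.9418 [wait]  ⇒ S*(1)=-
t_0: node(0,0) S=146.2500 payoff=0.0000 vs cont=11.4559 → 11.4559 [wait]  ⇒ S*(0)=-

price = 11.4559
boundary = - - - - 70.6918 58.9437 70.6918 84.7814 70.6918
tree:
11.4559
17.0653 5.9418
24.7373 9.5611 2.3451
34.7408 15.0193 4.1532 0.5316
47.0482 22.9002 7.2433 1.0577 0.0000
58.7963 33.6269 12.3824 2.1041 0.0000 0.0000
68.5920 47.0482 20.6004 4.1859 0.0000 0.0000 0.0000
76.7598 58.7963 32.9586 8.3276 0.0000 0.0000 0.0000 0.0000
83.5702 68.5920 47.0482 16.5670 0.0000 0.0000 0.0000 0.0000 0.0000
89.2488 76.7598 58.7963 32.9586 0.0000 0.0000 0.0000 0.0000 0.0000 0.0000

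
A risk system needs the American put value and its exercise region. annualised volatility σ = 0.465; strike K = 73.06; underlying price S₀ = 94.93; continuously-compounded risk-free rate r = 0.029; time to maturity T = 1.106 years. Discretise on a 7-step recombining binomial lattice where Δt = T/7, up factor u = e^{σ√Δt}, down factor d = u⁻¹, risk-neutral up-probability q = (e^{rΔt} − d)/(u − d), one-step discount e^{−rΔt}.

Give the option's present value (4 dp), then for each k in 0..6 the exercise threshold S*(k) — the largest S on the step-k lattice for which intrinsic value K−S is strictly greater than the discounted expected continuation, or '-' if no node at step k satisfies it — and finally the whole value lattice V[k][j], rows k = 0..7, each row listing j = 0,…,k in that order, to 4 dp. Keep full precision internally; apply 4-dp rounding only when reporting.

price = 6.7580
boundary = - - - - - 37.6740 45.3225
tree:
6.7580
10.1037 2.9950
14.6915 4.9517 0.7846
20.6374 8.0301 1.4768 0.0000
27.7614 12.6861 2.7797 0.0000 0.0000
35.3860 19.3074 5.2321 0.0000 0.0000 0.0000
41.7438 27.7375 9.8480 0.0000 0.0000 0.0000 0.0000
47.0286 35.3860 18.5361 0.0000 0.0000 0.0000 0.0000 0.0000

Δt=0.15800  u=1.20302  d=0.83124  q=0.46628  discount=0.99543
step 7 (expiry): payoffs max(K−S,0) = 47.0286 35.3860 18.5361 0.0000 0.0000 0.0000 0.0000 0.0000
step 6: (k=6,j=0): S=31.3162, (K−S)⁺=41.7438, hold=41.4098 ⇒ V=41.7438 exercise | (k=6,j=1): S=45.3225, (K−S)⁺=27.7375, hold=27.4035 ⇒ V=27.7375 exercise | (k=6,j=2): S=65.5932, (K−S)⁺=7.4668, hold=9.8480 ⇒ V=9.8480 continue | (k=6,j=3): S=94.9300, (K−S)⁺=0.0000, hold=0.0000 ⇒ V=0.0000 continue | (k=6,j=4): S=137.3878, (K−S)⁺=0.0000, hold=0.0000 ⇒ V=0.0000 continue | (k=6,j=5): S=198.8350, (K−S)⁺=0.0000, hold=0.0000 ⇒ V=0.0000 continue | (k=6,j=6): S=287.7646, (K−S)⁺=0.0000, hold=0.0000 ⇒ V=0.0000 continue  boundary S*=45.3225
step 5: (k=5,j=0): S=37.6740, (K−S)⁺=35.3860, hold=35.0520 ⇒ V=35.3860 exercise | (k=5,j=1): S=54.5239, (K−S)⁺=18.5361, hold=19.3074 ⇒ V=19.3074 continue | (k=5,j=2): S=78.9098, (K−S)⁺=0.0000, hold=5.2321 ⇒ V=5.2321 continue | (k=5,j=3): S=114.2025, (K−S)⁺=0.0000, hold=0.0000 ⇒ V=0.0000 continue | (k=5,j=4): S=165.2801, (K−S)⁺=0.0000, hold=0.0000 ⇒ V=0.0000 continue | (k=5,j=5): S=239.2021, (K−S)⁺=0.0000, hold=0.0000 ⇒ V=0.0000 continue  boundary S*=37.6740
step 4: (k=4,j=0): S=45.3225, (K−S)⁺=27.7375, hold=27.7614 ⇒ V=27.7614 continue | (k=4,j=1): S=65.5932, (K−S)⁺=7.4668, hold=12.6861 ⇒ V=12.6861 continue | (k=4,j=2): S=94.9300, (K−S)⁺=0.0000, hold=2.7797 ⇒ V=2.7797 continue | (k=4,j=3): S=137.3878, (K−S)⁺=0.0000, hold=0.0000 ⇒ V=0.0000 continue | (k=4,j=4): S=198.8350, (K−S)⁺=0.0000, hold=0.0000 ⇒ V=0.0000 continue  boundary S*=-
step 3: (k=3,j=0): S=54.5239, (K−S)⁺=18.5361, hold=20.6374 ⇒ V=20.6374 continue | (k=3,j=1): S=78.9098, (K−S)⁺=0.0000, hold=8.0301 ⇒ V=8.0301 continue | (k=3,j=2): S=114.2025, (K−S)⁺=0.0000, hold=1.4768 ⇒ V=1.4768 continue | (k=3,j=3): S=165.2801, (K−S)⁺=0.0000, hold=0.0000 ⇒ V=0.0000 continue  boundary S*=-
step 2: (k=2,j=0): S=65.5932, (K−S)⁺=7.4668, hold=14.6915 ⇒ V=14.6915 continue | (k=2,j=1): S=94.9300, (K−S)⁺=0.0000, hold=4.9517 ⇒ V=4.9517 continue | (k=2,j=2): S=137.3878, (K−S)⁺=0.0000, hold=0.7846 ⇒ V=0.7846 continue  boundary S*=-
step 1: (k=1,j=0): S=78.9098, (K−S)⁺=0.0000, hold=10.1037 ⇒ V=10.1037 continue | (k=1,j=1): S=114.2025, (K−S)⁺=0.0000, hold=2.9950 ⇒ V=2.9950 continue  boundary S*=-
step 0: (k=0,j=0): S=94.9300, (K−S)⁺=0.0000, hold=6.7580 ⇒ V=6.7580 continue  boundary S*=-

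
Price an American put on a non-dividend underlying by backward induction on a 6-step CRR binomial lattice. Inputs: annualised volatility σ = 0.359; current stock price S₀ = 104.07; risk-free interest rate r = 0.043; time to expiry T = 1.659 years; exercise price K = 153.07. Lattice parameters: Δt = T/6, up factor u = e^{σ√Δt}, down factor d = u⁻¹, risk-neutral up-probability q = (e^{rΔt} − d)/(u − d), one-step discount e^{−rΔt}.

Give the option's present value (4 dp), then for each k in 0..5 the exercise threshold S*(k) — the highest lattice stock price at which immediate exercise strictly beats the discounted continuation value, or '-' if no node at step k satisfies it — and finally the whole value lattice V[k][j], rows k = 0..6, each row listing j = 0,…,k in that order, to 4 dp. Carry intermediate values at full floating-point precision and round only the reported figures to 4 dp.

price = 50.6345
boundary = - 86.1672 71.3442 86.1672 104.0700 125.6924
tree:
50.6345
66.9028 34.5712
81.7258 49.3024 19.7472
93.9989 66.9028 31.7885 7.4199
104.1607 81.7258 49.0000 14.2560 0.3278
112.5744 93.9989 66.9028 27.3776 0.6433 0.0000
119.5407 104.1607 81.7258 49.0000 1.2628 0.0000 0.0000

Δt=0.27650, u=1.20777, d=0.82797, q=0.48444, disc=e^(-rΔt)=0.98818
k=6 terminal: V=max(K-S,0) → 119.5407 104.1607 81.7258 49.0000 1.2628 0.0000 0.0000
k=5: j=0 S=40.4956 intr=112.5744 cont=110.7652 V=112.5744[EX]; j=1 S=59.0711 intr=93.9989 cont=92.1897 V=93.9989[EX]; j=2 S=86.1672 intr=66.9028 cont=65.0936 V=66.9028[EX]; j=3 S=125.6924 intr=27.3776 cont=25.5684 V=27.3776[EX]; j=4 S=183.3479 intr=0.0000 cont=0.6433 V=0.6433[hold]; j=5 S=267.4502 intr=0.0000 cont=0.0000 V=0.0000[hold]  S*(5)=125.6924
k=4: j=0 S=48.9093 intr=104.1607 cont=102.3515 V=104.1607[EX]; j=1 S=71.3442 intr=81.7258 cont=79.9167 V=81.7258[EX]; j=2 S=104.0700 intr=49.0000 cont=47.1909 V=49.0000[EX]; j=3 S=151.8072 intr=1.2628 cont=14.2560 V=14.2560[hold]; j=4 S=221.4417 intr=0.0000 cont=0.3278 V=0.3278[hold]  S*(4)=104.0700
k=3: j=0 S=59.0711 intr=93.9989 cont=92.1897 V=93.9989[EX]; j=1 S=86.1672 intr=66.9028 cont=65.0936 V=66.9028[EX]; j=2 S=125.6924 intr=27.3776 cont=31.7885 V=31.7885[hold]; j=3 S=183.3479 intr=0.0000 cont=7.4199 V=7.4199[hold]  S*(3)=86.1672
k=2: j=0 S=71.3442 intr=81.7258 cont=79.9167 V=81.7258[EX]; j=1 S=104.0700 intr=49.0000 cont=49.3024 V=49.3024[hold]; j=2 S=151.8072 intr=1.2628 cont=19.7472 V=19.7472[hold]  S*(2)=71.3442
k=1: j=0 S=86.1672 intr=66.9028 cont=65.2384 V=66.9028[EX]; j=1 S=125.6924 intr=27.3776 cont=34.5712 V=34.5712[hold]  S*(1)=86.1672
k=0: j=0 S=104.0700 intr=49.0000 cont=50.6345 V=50.6345[hold]  S*(0)=-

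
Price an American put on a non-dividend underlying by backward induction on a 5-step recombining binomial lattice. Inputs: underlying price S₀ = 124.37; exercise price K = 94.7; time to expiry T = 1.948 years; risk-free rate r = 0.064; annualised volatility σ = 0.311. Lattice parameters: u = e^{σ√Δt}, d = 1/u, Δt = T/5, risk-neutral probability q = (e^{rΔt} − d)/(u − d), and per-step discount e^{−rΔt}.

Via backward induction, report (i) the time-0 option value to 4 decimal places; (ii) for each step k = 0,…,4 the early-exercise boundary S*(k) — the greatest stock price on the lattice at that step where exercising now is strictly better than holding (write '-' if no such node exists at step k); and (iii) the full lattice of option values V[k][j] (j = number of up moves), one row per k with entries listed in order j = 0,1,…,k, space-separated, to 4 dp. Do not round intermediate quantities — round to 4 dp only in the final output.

Δt=0.38960, u=1.21424, d=0.82356, q=0.51625, disc=e^(-rΔt)=0.97537
k=5 terminal: V=max(K-S,0) → 47.5817 25.2295 0.0000 0.0000 0.0000 0.0000
k=4: j=0 S=57.2130 intr=37.4870 cont=35.1549 V=37.4870[EX]; j=1 S=84.3539 intr=10.3461 cont=11.9043 V=11.9043[hold]; j=2 S=124.3700 intr=0.0000 cont=0.0000 V=0.0000[hold]; j=3 S=183.3690 intr=0.0000 cont=0.0000 V=0.0000[hold]; j=4 S=270.3562 intr=0.0000 cont=0.0000 V=0.0000[hold]  S*(4)=57.2130
k=3: j=0 S=69.4705 intr=25.2295 cont=23.6821 V=25.2295[EX]; j=1 S=102.4261 intr=0.0000 cont=5.6169 V=5.6169[hold]; j=2 S=151.0152 intr=0.0000 cont=0.0000 V=0.0000[hold]; j=3 S=222.6543 intr=0.0000 cont=0.0000 V=0.0000[hold]  S*(3)=69.4705
k=2: j=0 S=84.3539 intr=10.3461 cont=14.7326 V=14.7326[hold]; j=1 S=124.3700 intr=0.0000 cont=2.6503 V=2.6503[hold]; j=2 S=183.3690 intr=0.0000 cont=0.0000 V=0.0000[hold]  S*(2)=-
k=1: j=0 S=102.4261 intr=0.0000 cont=8.2860 V=8.2860[hold]; j=1 S=151.0152 intr=0.0000 cont=1.2505 V=1.2505[hold]  S*(1)=-
k=0: j=0 S=124.3700 intr=0.0000 cont=4.5393 V=4.5393[hold]  S*(0)=-

price = 4.5393
boundary = - - - 69.4705 57.2130
tree:
4.5393
8.2860 1.2505
14.7326 2.6503 0.0000
25.2295 5.6169 0.0000 0.0000
37.4870 11.9043 0.0000 0.0000 0.0000
47.5817 25.2295 0.0000 0.0000 0.0000 0.0000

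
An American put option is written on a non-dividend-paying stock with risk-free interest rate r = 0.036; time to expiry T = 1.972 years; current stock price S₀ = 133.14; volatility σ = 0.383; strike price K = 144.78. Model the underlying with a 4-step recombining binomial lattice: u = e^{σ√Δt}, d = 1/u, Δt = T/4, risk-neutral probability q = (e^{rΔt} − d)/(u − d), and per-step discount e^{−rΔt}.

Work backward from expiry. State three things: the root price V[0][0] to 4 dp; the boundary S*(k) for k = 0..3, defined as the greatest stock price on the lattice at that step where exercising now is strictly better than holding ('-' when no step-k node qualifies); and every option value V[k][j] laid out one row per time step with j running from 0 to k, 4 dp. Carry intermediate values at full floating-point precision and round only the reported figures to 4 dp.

price = 31.2983
boundary = - - 77.7550 101.7462
tree:
31.2983
46.7727 14.7732
67.0250 25.3685 3.2027
85.3593 43.0338 6.1056 0.0000
99.3704 67.0250 11.6400 0.0000 0.0000

Δt=0.49300, u=1.30855, d=0.76420, q=0.46607, disc=e^(-rΔt)=0.98241
k=4 terminal: V=max(K-S,0) → 99.3704 67.0250 11.6400 0.0000 0.0000
k=3: j=0 S=59.4207 intr=85.3593 cont=82.8124 V=85.3593[EX]; j=1 S=101.7462 intr=43.0338 cont=40.4869 V=43.0338[EX]; j=2 S=174.2203 intr=0.0000 cont=6.1056 V=6.1056[hold]; j=3 S=298.3179 intr=0.0000 cont=0.0000 V=0.0000[hold]  S*(3)=101.7462
k=2: j=0 S=77.7550 intr=67.0250 cont=64.4782 V=67.0250[EX]; j=1 S=133.1400 intr=11.6400 cont=25.3685 V=25.3685[hold]; j=2 S=227.9759 intr=0.0000 cont=3.2027 V=3.2027[hold]  S*(2)=77.7550
k=1: j=0 S=101.7462 intr=43.0338 cont=46.7727 V=46.7727[hold]; j=1 S=174.2203 intr=0.0000 cont=14.7732 V=14.7732[hold]  S*(1)=-
k=0: j=0 S=133.1400 intr=11.6400 cont=31.2983 V=31.2983[hold]  S*(0)=-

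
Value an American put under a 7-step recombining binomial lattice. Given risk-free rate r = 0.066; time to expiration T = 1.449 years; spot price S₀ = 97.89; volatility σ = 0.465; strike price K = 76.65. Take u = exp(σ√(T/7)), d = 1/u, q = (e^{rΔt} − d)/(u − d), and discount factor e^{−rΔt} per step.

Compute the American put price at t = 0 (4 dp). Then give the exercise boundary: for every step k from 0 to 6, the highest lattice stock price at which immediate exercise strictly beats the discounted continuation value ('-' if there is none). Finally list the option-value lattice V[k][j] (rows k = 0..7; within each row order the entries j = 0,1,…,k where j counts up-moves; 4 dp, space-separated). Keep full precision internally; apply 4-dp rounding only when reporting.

Δt=0.20700  u=1.23561  d=0.80932  q=0.47957  discount=0.98643
step 7 (expiry): payoffs max(K−S,0) = 54.3874 42.6611 24.7584 0.0000 0.0000 0.0000 0.0000 0.0000
step 6: (k=6,j=0): S=27.5078, (K−S)⁺=49.1422, hold=48.1021 ⇒ V=49.1422 exercise | (k=6,j=1): S=41.9969, (K−S)⁺=34.6531, hold=33.6130 ⇒ V=34.6531 exercise | (k=6,j=2): S=64.1177, (K−S)⁺=12.5323, hold=12.7100 ⇒ V=12.7100 continue | (k=6,j=3): S=97.8900, (K−S)⁺=0.0000, hold=0.0000 ⇒ V=0.0000 continue | (k=6,j=4): S=149.4510, (K−S)⁺=0.0000, hold=0.0000 ⇒ V=0.0000 continue | (k=6,j=5): S=228.1705, (K−S)⁺=0.0000, hold=0.0000 ⇒ V=0.0000 continue | (k=6,j=6): S=348.3535, (K−S)⁺=0.0000, hold=0.0000 ⇒ V=0.0000 continue  boundary S*=41.9969
step 5: (k=5,j=0): S=33.9889, (K−S)⁺=42.6611, hold=41.6211 ⇒ V=42.6611 exercise | (k=5,j=1): S=51.8916, (K−S)⁺=24.7584, hold=23.8024 ⇒ V=24.7584 exercise | (k=5,j=2): S=79.2242, (K−S)⁺=0.0000, hold=6.5249 ⇒ V=6.5249 continue | (k=5,j=3): S=120.9536, (K−S)⁺=0.0000, hold=0.0000 ⇒ V=0.0000 continue | (k=5,j=4): S=184.6627, (K−S)⁺=0.0000, hold=0.0000 ⇒ V=0.0000 continue | (k=5,j=5): S=281.9291, (K−S)⁺=0.0000, hold=0.0000 ⇒ V=0.0000 continue  boundary S*=51.8916
step 4: (k=4,j=0): S=41.9969, (K−S)⁺=34.6531, hold=33.6130 ⇒ V=34.6531 exercise | (k=4,j=1): S=64.1177, (K−S)⁺=12.5323, hold=15.7967 ⇒ V=15.7967 continue | (k=4,j=2): S=97.8900, (K−S)⁺=0.0000, hold=3.3496 ⇒ V=3.3496 continue | (k=4,j=3): S=149.4510, (K−S)⁺=0.0000, hold=0.0000 ⇒ V=0.0000 continue | (k=4,j=4): S=228.1705, (K−S)⁺=0.0000, hold=0.0000 ⇒ V=0.0000 continue  boundary S*=41.9969
step 3: (k=3,j=0): S=51.8916, (K−S)⁺=24.7584, hold=25.2626 ⇒ V=25.2626 continue | (k=3,j=1): S=79.2242, (K−S)⁺=0.0000, hold=9.6941 ⇒ V=9.6941 continue | (k=3,j=2): S=120.9536, (K−S)⁺=0.0000, hold=1.7196 ⇒ V=1.7196 continue | (k=3,j=3): S=184.6627, (K−S)⁺=0.0000, hold=0.0000 ⇒ V=0.0000 continue  boundary S*=-
step 2: (k=2,j=0): S=64.1177, (K−S)⁺=12.5323, hold=17.5548 ⇒ V=17.5548 continue | (k=2,j=1): S=97.8900, (K−S)⁺=0.0000, hold=5.7901 ⇒ V=5.7901 continue | (k=2,j=2): S=149.4510, (K−S)⁺=0.0000, hold=0.8828 ⇒ V=0.8828 continue  boundary S*=-
step 1: (k=1,j=0): S=79.2242, (K−S)⁺=0.0000, hold=11.7511 ⇒ V=11.7511 continue | (k=1,j=1): S=120.9536, (K−S)⁺=0.0000, hold=3.3900 ⇒ V=3.3900 continue  boundary S*=-
step 0: (k=0,j=0): S=97.8900, (K−S)⁺=0.0000, hold=7.6363 ⇒ V=7.6363 continue  boundary S*=-

price = 7.6363
boundary = - - - - 41.9969 51.8916 41.9969
tree:
7.6363
11.7511 3.3900
17.5548 5.7901 0.8828
25.2626 9.6941 1.7196 0.0000
34.6531 15.7967 3.3496 0.0000 0.0000
42.6611 24.7584 6.5249 0.0000 0.0000 0.0000
49.1422 34.6531 12.7100 0.0000 0.0000 0.0000 0.0000
54.3874 42.6611 24.7584 0.0000 0.0000 0.0000 0.0000 0.0000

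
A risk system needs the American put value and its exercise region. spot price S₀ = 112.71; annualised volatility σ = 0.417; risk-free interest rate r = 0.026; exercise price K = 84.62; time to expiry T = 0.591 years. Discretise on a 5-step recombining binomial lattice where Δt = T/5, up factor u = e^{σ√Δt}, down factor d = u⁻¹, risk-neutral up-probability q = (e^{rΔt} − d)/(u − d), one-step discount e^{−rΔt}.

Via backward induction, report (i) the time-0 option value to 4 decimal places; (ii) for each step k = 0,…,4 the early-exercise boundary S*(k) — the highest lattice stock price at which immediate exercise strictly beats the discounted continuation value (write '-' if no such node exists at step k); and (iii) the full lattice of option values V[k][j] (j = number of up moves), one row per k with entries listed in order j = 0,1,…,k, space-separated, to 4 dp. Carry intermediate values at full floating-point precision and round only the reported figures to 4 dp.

price = 3.1924
boundary = - - - - 63.5201
tree:
3.1924
5.3306 0.8491
8.7161 1.6221 0.0000
13.8479 3.0987 0.0000 0.0000
21.0999 5.9195 0.0000 0.0000 0.0000
29.5838 11.3082 0.0000 0.0000 0.0000 0.0000

params: Δt=0.11820 u=1.15415 d=0.86644 q=0.47492 e^(-rΔt)=0.99693
t_5 payoffs: 29.5838 11.3082 0.0000 0.0000 0.0000 0.0000
t_4: node(4,0) S=63.5201 payoff=21.0999 vs cont=20.8403 → 21.0999 [stop]  node(4,1) S=84.6129 payoff=0.0071 vs cont=5.9195 → 5.9195 [wait]  node(4,2) S=112.7100 payoff=0.0000 vs cont=0.0000 → 0.0000 [wait]  node(4,3) S=150.1372 payoff=0.0000 vs cont=0.0000 → 0.0000 [wait]  node(4,4) S=199.9926 payoff=0.0000 vs cont=0.0000 → 0.0000 [wait]  ⇒ S*(4)=63.5201
t_3: node(3,0) S=73.3118 payoff=11.3082 vs cont=13.8479 → 13.8479 [wait]  node(3,1) S=97.6561 payoff=0.0000 vs cont=3.0987 → 3.0987 [wait]  node(3,2) S=130.0844 payoff=0.0000 vs cont=0.0000 → 0.0000 [wait]  node(3,3) S=173.2810 payoff=0.0000 vs cont=0.0000 → 0.0000 [wait]  ⇒ S*(3)=-
t_2: node(2,0) S=84.6129 payoff=0.0071 vs cont=8.7161 → 8.7161 [wait]  node(2,1) S=112.7100 payoff=0.0000 vs cont=1.6221 → 1.6221 [wait]  node(2,2) S=150.1372 payoff=0.0000 vs cont=0.0000 → 0.0000 [wait]  ⇒ S*(2)=-
t_1: node(1,0) S=97.6561 payoff=0.0000 vs cont=5.3306 → 5.3306 [wait]  node(1,1) S=130.0844 payoff=0.0000 vs cont=0.8491 → 0.8491 [wait]  ⇒ S*(1)=-
t_0: node(0,0) S=112.7100 payoff=0.0000 vs cont=3.1924 → 3.1924 [wait]  ⇒ S*(0)=-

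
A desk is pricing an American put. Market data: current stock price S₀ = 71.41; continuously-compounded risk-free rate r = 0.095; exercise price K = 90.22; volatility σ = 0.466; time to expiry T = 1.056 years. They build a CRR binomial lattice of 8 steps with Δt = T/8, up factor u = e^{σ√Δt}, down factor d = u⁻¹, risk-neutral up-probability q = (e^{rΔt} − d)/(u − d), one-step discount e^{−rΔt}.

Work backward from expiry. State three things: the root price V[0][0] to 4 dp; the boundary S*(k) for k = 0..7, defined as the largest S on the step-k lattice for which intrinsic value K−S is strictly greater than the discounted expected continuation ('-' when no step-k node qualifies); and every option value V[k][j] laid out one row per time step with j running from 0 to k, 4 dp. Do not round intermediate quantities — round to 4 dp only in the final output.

price = 22.5036
boundary = - - 50.8981 60.2879 50.8981 60.2879 50.8981 60.2879
tree:
22.5036
30.2244 15.1964
39.3219 21.7087 8.9365
47.2493 29.9321 13.8682 4.1304
53.9419 39.3219 20.8071 7.1388 1.1648
59.5922 47.2493 29.9321 12.0233 2.3349 0.0000
64.3625 53.9419 39.3219 19.5169 4.6807 0.0000 0.0000
68.3898 59.5922 47.2493 29.9321 9.3832 0.0000 0.0000 0.0000
71.7898 64.3625 53.9419 39.3219 18.8100 0.0000 0.0000 0.0000 0.0000

Δt=0.13200  u=1.18448  d=0.84425  q=0.49486  discount=0.98754
step 8 (expiry): payoffs max(K−S,0) = 71.7898 64.3625 53.9419 39.3219 18.8100 0.0000 0.0000 0.0000 0.0000
step 7: (k=7,j=0): S=21.8302, (K−S)⁺=68.3898, hold=67.2655 ⇒ V=68.3898 exercise | (k=7,j=1): S=30.6278, (K−S)⁺=59.5922, hold=58.4679 ⇒ V=59.5922 exercise | (k=7,j=2): S=42.9707, (K−S)⁺=47.2493, hold=46.1250 ⇒ V=47.2493 exercise | (k=7,j=3): S=60.2879, (K−S)⁺=29.9321, hold=28.8078 ⇒ V=29.9321 exercise | (k=7,j=4): S=84.5839, (K−S)⁺=5.6361, hold=9.3832 ⇒ V=9.3832 continue | (k=7,j=5): S=118.6712, (K−S)⁺=0.0000, hold=0.0000 ⇒ V=0.0000 continue | (k=7,j=6): S=166.4956, (K−S)⁺=0.0000, hold=0.0000 ⇒ V=0.0000 continue | (k=7,j=7): S=233.5933, (K−S)⁺=0.0000, hold=0.0000 ⇒ V=0.0000 continue  boundary S*=60.2879
step 6: (k=6,j=0): S=25.8575, (K−S)⁺=64.3625, hold=63.2382 ⇒ V=64.3625 exercise | (k=6,j=1): S=36.2781, (K−S)⁺=53.9419, hold=52.8176 ⇒ V=53.9419 exercise | (k=6,j=2): S=50.8981, (K−S)⁺=39.3219, hold=38.1976 ⇒ V=39.3219 exercise | (k=6,j=3): S=71.4100, (K−S)⁺=18.8100, hold=19.5169 ⇒ V=19.5169 continue | (k=6,j=4): S=100.1882, (K−S)⁺=0.0000, hold=4.6807 ⇒ V=4.6807 continue | (k=6,j=5): S=140.5640, (K−S)⁺=0.0000, hold=0.0000 ⇒ V=0.0000 continue | (k=6,j=6): S=197.2112, (K−S)⁺=0.0000, hold=0.0000 ⇒ V=0.0000 continue  boundary S*=50.8981
step 5: (k=5,j=0): S=30.6278, (K−S)⁺=59.5922, hold=58.4679 ⇒ V=59.5922 exercise | (k=5,j=1): S=42.9707, (K−S)⁺=47.2493, hold=46.1250 ⇒ V=47.2493 exercise | (k=5,j=2): S=60.2879, (K−S)⁺=29.9321, hold=29.1533 ⇒ V=29.9321 exercise | (k=5,j=3): S=84.5839, (K−S)⁺=5.6361, hold=12.0233 ⇒ V=12.0233 continue | (k=5,j=4): S=118.6712, (K−S)⁺=0.0000, hold=2.3349 ⇒ V=2.3349 continue | (k=5,j=5): S=166.4956, (K−S)⁺=0.0000, hold=0.0000 ⇒ V=0.0000 continue  boundary S*=60.2879
step 4: (k=4,j=0): S=36.2781, (K−S)⁺=53.9419, hold=52.8176 ⇒ V=53.9419 exercise | (k=4,j=1): S=50.8981, (K−S)⁺=39.3219, hold=38.1976 ⇒ V=39.3219 exercise | (k=4,j=2): S=71.4100, (K−S)⁺=18.8100, hold=20.8071 ⇒ V=20.8071 continue | (k=4,j=3): S=100.1882, (K−S)⁺=0.0000, hold=7.1388 ⇒ V=7.1388 continue | (k=4,j=4): S=140.5640, (K−S)⁺=0.0000, hold=1.1648 ⇒ V=1.1648 continue  boundary S*=50.8981
step 3: (k=3,j=0): S=42.9707, (K−S)⁺=47.2493, hold=46.1250 ⇒ V=47.2493 exercise | (k=3,j=1): S=60.2879, (K−S)⁺=29.9321, hold=29.7838 ⇒ V=29.9321 exercise | (k=3,j=2): S=84.5839, (K−S)⁺=5.6361, hold=13.8682 ⇒ V=13.8682 continue | (k=3,j=3): S=118.6712, (K−S)⁺=0.0000, hold=4.1304 ⇒ V=4.1304 continue  boundary S*=60.2879
step 2: (k=2,j=0): S=50.8981, (K−S)⁺=39.3219, hold=38.1976 ⇒ V=39.3219 exercise | (k=2,j=1): S=71.4100, (K−S)⁺=18.8100, hold=21.7087 ⇒ V=21.7087 continue | (k=2,j=2): S=100.1882, (K−S)⁺=0.0000, hold=8.9365 ⇒ V=8.9365 continue  boundary S*=50.8981
step 1: (k=1,j=0): S=60.2879, (K−S)⁺=29.9321, hold=30.2244 ⇒ V=30.2244 continue | (k=1,j=1): S=84.5839, (K−S)⁺=5.6361, hold=15.1964 ⇒ V=15.1964 continue  boundary S*=-
step 0: (k=0,j=0): S=71.4100, (K−S)⁺=18.8100, hold=22.5036 ⇒ V=22.5036 continue  boundary S*=-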